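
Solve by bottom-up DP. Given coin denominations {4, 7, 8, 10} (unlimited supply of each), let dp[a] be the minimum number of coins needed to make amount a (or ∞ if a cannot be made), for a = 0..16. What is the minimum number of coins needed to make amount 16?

 a  0  1  2  3  4  5  6  7  8  9 10 11 12 13 14 15 16
dp  0  -  -  -  1  -  -  1  1  -  1  2  2  -  2  2  2
(- denotes ∞ / unreachable)

2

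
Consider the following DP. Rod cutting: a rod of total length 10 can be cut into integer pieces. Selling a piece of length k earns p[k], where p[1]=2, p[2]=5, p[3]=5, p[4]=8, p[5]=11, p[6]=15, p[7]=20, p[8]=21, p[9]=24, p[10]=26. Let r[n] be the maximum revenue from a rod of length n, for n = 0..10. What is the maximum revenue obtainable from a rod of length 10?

27

   n    0    1    2    3    4    5    6    7    8    9   10
r[n]    0    2    5    7   10   12   15   20   22   25   27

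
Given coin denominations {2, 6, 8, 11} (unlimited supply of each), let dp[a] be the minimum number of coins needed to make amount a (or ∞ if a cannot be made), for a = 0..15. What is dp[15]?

3

 a  0  1  2  3  4  5  6  7  8  9 10 11 12 13 14 15
dp  0  -  1  -  2  -  1  -  1  -  2  1  2  2  2  3
(- denotes ∞ / unreachable)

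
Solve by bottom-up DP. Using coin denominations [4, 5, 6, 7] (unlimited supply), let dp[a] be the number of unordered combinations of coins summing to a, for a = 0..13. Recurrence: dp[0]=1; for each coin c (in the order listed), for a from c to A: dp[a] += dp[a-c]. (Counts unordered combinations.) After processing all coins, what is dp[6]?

1

after  coin     0     1     2     3     4     5     6     7     8     9    10    11    12    13
          4     1     0     0     0     1     0     0     0     1     0     0     0     1     0
          5     1     0     0     0     1     1     0     0     1     1     1     0     1     1
          6     1     0     0     0     1     1     1     0     1     1     2     1     2     1
          7     1     0     0     0     1     1     1     1     1     1     2     2     3     2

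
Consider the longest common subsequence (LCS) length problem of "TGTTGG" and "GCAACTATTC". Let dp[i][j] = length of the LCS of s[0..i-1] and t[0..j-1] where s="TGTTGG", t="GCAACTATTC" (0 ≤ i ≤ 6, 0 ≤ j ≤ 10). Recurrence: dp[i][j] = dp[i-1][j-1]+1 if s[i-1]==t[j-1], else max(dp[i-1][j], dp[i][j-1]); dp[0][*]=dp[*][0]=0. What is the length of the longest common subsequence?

   ''  G  C  A  A  C  T  A  T  T  C
''  0  0  0  0  0  0  0  0  0  0  0
 T  0  0  0  0  0  0  1  1  1  1  1
 G  0  1  1  1  1  1  1  1  1  1  1
 T  0  1  1  1  1  1  2  2  2  2  2
 T  0  1  1  1  1  1  2  2  3  3  3
 G  0  1  1  1  1  1  2  2  3  3  3
 G  0  1  1  1  1  1  2  2  3  3  3

3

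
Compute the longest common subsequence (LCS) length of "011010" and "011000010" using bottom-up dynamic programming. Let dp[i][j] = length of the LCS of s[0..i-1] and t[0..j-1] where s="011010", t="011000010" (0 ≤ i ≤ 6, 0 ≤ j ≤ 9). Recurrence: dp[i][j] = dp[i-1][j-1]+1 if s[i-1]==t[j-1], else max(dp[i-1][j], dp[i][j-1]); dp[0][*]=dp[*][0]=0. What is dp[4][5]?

   ''  0  1  1  0  0  0  0  1  0
''  0  0  0  0  0  0  0  0  0  0
 0  0  1  1  1  1  1  1  1  1  1
 1  0  1  2  2  2  2  2  2  2  2
 1  0  1  2  3  3  3  3  3  3  3
 0  0  1  2  3  4  4  4  4  4  4
 1  0  1  2  3  4  4  4  4  5  5
 0  0  1  2  3  4  5  5  5  5  6

4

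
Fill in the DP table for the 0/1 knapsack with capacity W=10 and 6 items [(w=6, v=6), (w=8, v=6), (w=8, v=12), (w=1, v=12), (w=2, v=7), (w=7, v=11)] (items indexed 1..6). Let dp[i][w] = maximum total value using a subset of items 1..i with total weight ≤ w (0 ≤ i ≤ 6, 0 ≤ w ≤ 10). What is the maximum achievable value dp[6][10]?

30

i\w   0   1   2   3   4   5   6   7   8   9  10
  0   0   0   0   0   0   0   0   0   0   0   0
  1   0   0   0   0   0   0   6   6   6   6   6
  2   0   0   0   0   0   0   6   6   6   6   6
  3   0   0   0   0   0   0   6   6  12  12  12
  4   0  12  12  12  12  12  12  18  18  24  24
  5   0  12  12  19  19  19  19  19  19  25  25
  6   0  12  12  19  19  19  19  19  23  25  30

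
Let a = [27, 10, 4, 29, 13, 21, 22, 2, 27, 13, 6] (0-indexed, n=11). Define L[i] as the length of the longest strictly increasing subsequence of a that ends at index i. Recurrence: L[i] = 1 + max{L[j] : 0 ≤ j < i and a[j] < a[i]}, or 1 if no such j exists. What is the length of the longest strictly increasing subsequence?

5

   i    0    1    2    3    4    5    6    7    8    9   10
a[i]   27   10    4   29   13   21   22    2   27   13    6
L[i]    1    1    1    2    2    3    4    1    5    2    2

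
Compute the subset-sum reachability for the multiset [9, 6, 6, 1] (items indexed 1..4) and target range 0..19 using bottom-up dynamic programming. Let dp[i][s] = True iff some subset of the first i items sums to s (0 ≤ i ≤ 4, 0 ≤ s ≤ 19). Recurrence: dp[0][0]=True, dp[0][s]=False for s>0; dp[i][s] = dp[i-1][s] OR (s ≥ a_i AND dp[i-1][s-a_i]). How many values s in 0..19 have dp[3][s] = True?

5

i\s   0   1   2   3   4   5   6   7   8   9  10  11  12  13  14  15  16  17  18  19
  0   T   F   F   F   F   F   F   F   F   F   F   F   F   F   F   F   F   F   F   F
  1   T   F   F   F   F   F   F   F   F   T   F   F   F   F   F   F   F   F   F   F
  2   T   F   F   F   F   F   T   F   F   T   F   F   F   F   F   T   F   F   F   F
  3   T   F   F   F   F   F   T   F   F   T   F   F   T   F   F   T   F   F   F   F
  4   T   T   F   F   F   F   T   T   F   T   T   F   T   T   F   T   T   F   F   F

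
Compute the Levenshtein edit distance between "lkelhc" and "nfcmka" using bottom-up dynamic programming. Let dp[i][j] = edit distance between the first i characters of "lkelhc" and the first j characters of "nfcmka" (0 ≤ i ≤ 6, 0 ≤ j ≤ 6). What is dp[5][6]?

6

   ''  n  f  c  m  k  a
''  0  1  2  3  4  5  6
 l  1  1  2  3  4  5  6
 k  2  2  2  3  4  4  5
 e  3  3  3  3  4  5  5
 l  4  4  4  4  4  5  6
 h  5  5  5  5  5  5  6
 c  6  6  6  5  6  6  6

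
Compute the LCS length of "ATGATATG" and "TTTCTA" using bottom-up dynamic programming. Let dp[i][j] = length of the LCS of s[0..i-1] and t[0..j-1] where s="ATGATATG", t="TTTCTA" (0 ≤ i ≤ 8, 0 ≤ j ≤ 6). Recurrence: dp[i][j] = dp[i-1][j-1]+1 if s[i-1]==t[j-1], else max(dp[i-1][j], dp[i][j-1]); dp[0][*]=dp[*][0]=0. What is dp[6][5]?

   ''  T  T  T  C  T  A
''  0  0  0  0  0  0  0
 A  0  0  0  0  0  0  1
 T  0  1  1  1  1  1  1
 G  0  1  1  1  1  1  1
 A  0  1  1  1  1  1  2
 T  0  1  2  2  2  2  2
 A  0  1  2  2  2  2  3
 T  0  1  2  3  3  3  3
 G  0  1  2  3  3  3  3

2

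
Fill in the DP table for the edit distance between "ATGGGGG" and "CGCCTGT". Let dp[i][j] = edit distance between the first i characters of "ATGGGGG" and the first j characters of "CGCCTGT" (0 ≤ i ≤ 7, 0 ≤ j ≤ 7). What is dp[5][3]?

   ''  C  G  C  C  T  G  T
''  0  1  2  3  4  5  6  7
 A  1  1  2  3  4  5  6  7
 T  2  2  2  3  4  4  5  6
 G  3  3  2  3  4  5  4  5
 G  4  4  3  3  4  5  5  5
 G  5  5  4  4  4  5  5  6
 G  6  6  5  5  5  5  5  6
 G  7  7  6  6  6  6  5  6

4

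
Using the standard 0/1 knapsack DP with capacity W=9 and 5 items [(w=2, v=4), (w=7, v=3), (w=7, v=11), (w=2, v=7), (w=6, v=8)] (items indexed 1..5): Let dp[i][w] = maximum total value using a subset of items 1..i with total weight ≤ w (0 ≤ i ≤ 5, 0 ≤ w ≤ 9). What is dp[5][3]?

i\w   0   1   2   3   4   5   6   7   8   9
  0   0   0   0   0   0   0   0   0   0   0
  1   0   0   4   4   4   4   4   4   4   4
  2   0   0   4   4   4   4   4   4   4   7
  3   0   0   4   4   4   4   4  11  11  15
  4   0   0   7   7  11  11  11  11  11  18
  5   0   0   7   7  11  11  11  11  15  18

7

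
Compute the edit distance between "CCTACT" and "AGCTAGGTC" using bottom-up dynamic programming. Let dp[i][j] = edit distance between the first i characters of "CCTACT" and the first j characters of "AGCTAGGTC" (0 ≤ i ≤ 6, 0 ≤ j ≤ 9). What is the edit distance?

   ''  A  G  C  T  A  G  G  T  C
''  0  1  2  3  4  5  6  7  8  9
 C  1  1  2  2  3  4  5  6  7  8
 C  2  2  2  2  3  4  5  6  7  7
 T  3  3  3  3  2  3  4  5  6  7
 A  4  3  4  4  3  2  3  4  5  6
 C  5  4  4  4  4  3  3  4  5  5
 T  6  5  5  5  4  4  4  4  4  5

5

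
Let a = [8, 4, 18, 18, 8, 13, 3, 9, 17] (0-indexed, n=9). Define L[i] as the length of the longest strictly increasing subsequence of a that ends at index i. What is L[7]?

3

   i    0    1    2    3    4    5    6    7    8
a[i]    8    4   18   18    8   13    3    9   17
L[i]    1    1    2    2    2    3    1    3    4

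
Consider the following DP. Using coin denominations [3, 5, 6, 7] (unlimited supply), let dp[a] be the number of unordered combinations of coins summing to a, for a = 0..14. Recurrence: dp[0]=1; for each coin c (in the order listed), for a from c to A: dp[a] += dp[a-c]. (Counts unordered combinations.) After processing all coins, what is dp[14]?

after  coin     0     1     2     3     4     5     6     7     8     9    10    11    12    13    14
          3     1     0     0     1     0     0     1     0     0     1     0     0     1     0     0
          5     1     0     0     1     0     1     1     0     1     1     1     1     1     1     1
          6     1     0     0     1     0     1     2     0     1     2     1     2     3     1     2
          7     1     0     0     1     0     1     2     1     1     2     2     2     4     3     3

3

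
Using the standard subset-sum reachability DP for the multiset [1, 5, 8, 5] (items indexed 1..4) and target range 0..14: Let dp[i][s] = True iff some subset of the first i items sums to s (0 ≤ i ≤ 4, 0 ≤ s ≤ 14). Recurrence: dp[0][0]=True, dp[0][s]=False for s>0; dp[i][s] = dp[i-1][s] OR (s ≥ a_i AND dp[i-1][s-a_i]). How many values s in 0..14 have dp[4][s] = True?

i\s   0   1   2   3   4   5   6   7   8   9  10  11  12  13  14
  0   T   F   F   F   F   F   F   F   F   F   F   F   F   F   F
  1   T   T   F   F   F   F   F   F   F   F   F   F   F   F   F
  2   T   T   F   F   F   T   T   F   F   F   F   F   F   F   F
  3   T   T   F   F   F   T   T   F   T   T   F   F   F   T   T
  4   T   T   F   F   F   T   T   F   T   T   T   T   F   T   T

10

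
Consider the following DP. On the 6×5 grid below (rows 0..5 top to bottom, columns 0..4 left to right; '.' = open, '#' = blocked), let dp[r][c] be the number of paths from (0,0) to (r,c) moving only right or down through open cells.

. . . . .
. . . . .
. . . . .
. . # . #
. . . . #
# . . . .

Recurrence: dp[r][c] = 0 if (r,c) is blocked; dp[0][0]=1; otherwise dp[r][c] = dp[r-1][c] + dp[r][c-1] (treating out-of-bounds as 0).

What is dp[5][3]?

r\c   0   1   2   3   4
  0   1   1   1   1   1
  1   1   2   3   4   5
  2   1   3   6  10  15
  3   1   4   0  10   0
  4   1   5   5  15   0
  5   0   5  10  25  25

25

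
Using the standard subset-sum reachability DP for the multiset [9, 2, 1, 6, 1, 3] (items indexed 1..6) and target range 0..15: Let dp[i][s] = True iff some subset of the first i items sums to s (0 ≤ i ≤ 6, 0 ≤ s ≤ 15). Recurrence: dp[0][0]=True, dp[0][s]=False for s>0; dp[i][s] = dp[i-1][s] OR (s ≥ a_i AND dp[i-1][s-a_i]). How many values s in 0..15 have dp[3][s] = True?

i\s   0   1   2   3   4   5   6   7   8   9  10  11  12  13  14  15
  0   T   F   F   F   F   F   F   F   F   F   F   F   F   F   F   F
  1   T   F   F   F   F   F   F   F   F   T   F   F   F   F   F   F
  2   T   F   T   F   F   F   F   F   F   T   F   T   F   F   F   F
  3   T   T   T   T   F   F   F   F   F   T   T   T   T   F   F   F
  4   T   T   T   T   F   F   T   T   T   T   T   T   T   F   F   T
  5   T   T   T   T   T   F   T   T   T   T   T   T   T   T   F   T
  6   T   T   T   T   T   T   T   T   T   T   T   T   T   T   T   T

8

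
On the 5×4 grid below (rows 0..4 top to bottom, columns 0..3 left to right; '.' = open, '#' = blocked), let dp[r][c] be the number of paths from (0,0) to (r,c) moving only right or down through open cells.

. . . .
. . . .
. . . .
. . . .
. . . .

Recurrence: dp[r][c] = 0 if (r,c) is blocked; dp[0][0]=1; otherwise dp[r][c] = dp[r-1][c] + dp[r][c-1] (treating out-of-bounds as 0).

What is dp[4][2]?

r\c   0   1   2   3
  0   1   1   1   1
  1   1   2   3   4
  2   1   3   6  10
  3   1   4  10  20
  4   1   5  15  35

15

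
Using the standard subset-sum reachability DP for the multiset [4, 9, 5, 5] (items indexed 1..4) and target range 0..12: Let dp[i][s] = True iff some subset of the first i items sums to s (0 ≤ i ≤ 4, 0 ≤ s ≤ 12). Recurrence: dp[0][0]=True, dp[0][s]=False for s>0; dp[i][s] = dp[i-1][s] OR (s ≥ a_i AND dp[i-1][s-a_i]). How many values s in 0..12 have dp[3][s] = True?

i\s   0   1   2   3   4   5   6   7   8   9  10  11  12
  0   T   F   F   F   F   F   F   F   F   F   F   F   F
  1   T   F   F   F   T   F   F   F   F   F   F   F   F
  2   T   F   F   F   T   F   F   F   F   T   F   F   F
  3   T   F   F   F   T   T   F   F   F   T   F   F   F
  4   T   F   F   F   T   T   F   F   F   T   T   F   F

4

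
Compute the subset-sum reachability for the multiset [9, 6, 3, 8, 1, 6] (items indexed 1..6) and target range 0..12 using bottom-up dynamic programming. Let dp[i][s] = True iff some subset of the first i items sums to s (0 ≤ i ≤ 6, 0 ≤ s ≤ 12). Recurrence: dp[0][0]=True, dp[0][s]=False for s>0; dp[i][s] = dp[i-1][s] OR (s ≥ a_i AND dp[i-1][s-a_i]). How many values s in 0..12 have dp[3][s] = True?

i\s   0   1   2   3   4   5   6   7   8   9  10  11  12
  0   T   F   F   F   F   F   F   F   F   F   F   F   F
  1   T   F   F   F   F   F   F   F   F   T   F   F   F
  2   T   F   F   F   F   F   T   F   F   T   F   F   F
  3   T   F   F   T   F   F   T   F   F   T   F   F   T
  4   T   F   F   T   F   F   T   F   T   T   F   T   T
  5   T   T   F   T   T   F   T   T   T   T   T   T   T
  6   T   T   F   T   T   F   T   T   T   T   T   T   T

5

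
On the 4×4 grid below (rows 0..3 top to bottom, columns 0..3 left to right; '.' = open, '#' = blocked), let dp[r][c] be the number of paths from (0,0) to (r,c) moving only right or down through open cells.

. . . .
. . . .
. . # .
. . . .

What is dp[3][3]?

r\c   0   1   2   3
  0   1   1   1   1
  1   1   2   3   4
  2   1   3   0   4
  3   1   4   4   8

8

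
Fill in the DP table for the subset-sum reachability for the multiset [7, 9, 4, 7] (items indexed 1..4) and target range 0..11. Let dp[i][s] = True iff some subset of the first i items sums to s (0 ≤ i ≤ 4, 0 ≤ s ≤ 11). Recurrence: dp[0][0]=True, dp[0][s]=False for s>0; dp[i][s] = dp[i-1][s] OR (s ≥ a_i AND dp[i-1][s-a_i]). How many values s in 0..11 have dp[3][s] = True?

i\s   0   1   2   3   4   5   6   7   8   9  10  11
  0   T   F   F   F   F   F   F   F   F   F   F   F
  1   T   F   F   F   F   F   F   T   F   F   F   F
  2   T   F   F   F   F   F   F   T   F   T   F   F
  3   T   F   F   F   T   F   F   T   F   T   F   T
  4   T   F   F   F   T   F   F   T   F   T   F   T

5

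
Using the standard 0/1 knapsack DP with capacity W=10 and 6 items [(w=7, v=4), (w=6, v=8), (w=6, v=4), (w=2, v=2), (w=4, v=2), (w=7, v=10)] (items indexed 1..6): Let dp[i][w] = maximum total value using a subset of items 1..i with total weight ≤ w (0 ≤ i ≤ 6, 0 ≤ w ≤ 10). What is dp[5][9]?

i\w   0   1   2   3   4   5   6   7   8   9  10
  0   0   0   0   0   0   0   0   0   0   0   0
  1   0   0   0   0   0   0   0   4   4   4   4
  2   0   0   0   0   0   0   8   8   8   8   8
  3   0   0   0   0   0   0   8   8   8   8   8
  4   0   0   2   2   2   2   8   8  10  10  10
  5   0   0   2   2   2   2   8   8  10  10  10
  6   0   0   2   2   2   2   8  10  10  12  12

10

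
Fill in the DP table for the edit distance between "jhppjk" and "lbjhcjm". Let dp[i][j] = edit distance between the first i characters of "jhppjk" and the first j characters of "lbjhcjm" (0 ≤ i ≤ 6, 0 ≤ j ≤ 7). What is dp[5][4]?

   ''  l  b  j  h  c  j  m
''  0  1  2  3  4  5  6  7
 j  1  1  2  2  3  4  5  6
 h  2  2  2  3  2  3  4  5
 p  3  3  3  3  3  3  4  5
 p  4  4  4  4  4  4  4  5
 j  5  5  5  4  5  5  4  5
 k  6  6  6  5  5  6  5  5

5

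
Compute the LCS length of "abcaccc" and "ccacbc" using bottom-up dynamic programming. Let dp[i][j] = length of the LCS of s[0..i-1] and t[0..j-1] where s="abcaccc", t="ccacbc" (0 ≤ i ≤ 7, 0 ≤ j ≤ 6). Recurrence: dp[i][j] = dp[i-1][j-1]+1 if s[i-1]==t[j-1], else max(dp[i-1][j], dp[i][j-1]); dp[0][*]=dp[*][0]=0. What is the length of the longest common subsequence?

   ''  c  c  a  c  b  c
''  0  0  0  0  0  0  0
 a  0  0  0  1  1  1  1
 b  0  0  0  1  1  2  2
 c  0  1  1  1  2  2  3
 a  0  1  1  2  2  2  3
 c  0  1  2  2  3  3  3
 c  0  1  2  2  3  3  4
 c  0  1  2  2  3  3  4

4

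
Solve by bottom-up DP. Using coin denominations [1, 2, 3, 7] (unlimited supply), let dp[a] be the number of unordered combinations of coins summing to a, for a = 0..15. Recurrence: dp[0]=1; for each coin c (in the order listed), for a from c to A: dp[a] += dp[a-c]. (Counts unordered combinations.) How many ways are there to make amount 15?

after  coin     0     1     2     3     4     5     6     7     8     9    10    11    12    13    14    15
          1     1     1     1     1     1     1     1     1     1     1     1     1     1     1     1     1
          2     1     1     2     2     3     3     4     4     5     5     6     6     7     7     8     8
          3     1     1     2     3     4     5     7     8    10    12    14    16    19    21    24    27
          7     1     1     2     3     4     5     7     9    11    14    17    20    24    28    33    38

38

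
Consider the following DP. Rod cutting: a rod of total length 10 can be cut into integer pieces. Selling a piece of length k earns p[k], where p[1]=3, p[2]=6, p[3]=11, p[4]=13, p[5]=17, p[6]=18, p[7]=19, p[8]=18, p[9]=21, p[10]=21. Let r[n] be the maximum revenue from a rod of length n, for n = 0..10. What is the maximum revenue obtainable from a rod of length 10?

   n    0    1    2    3    4    5    6    7    8    9   10
r[n]    0    3    6   11   14   17   22   25   28   33   36

36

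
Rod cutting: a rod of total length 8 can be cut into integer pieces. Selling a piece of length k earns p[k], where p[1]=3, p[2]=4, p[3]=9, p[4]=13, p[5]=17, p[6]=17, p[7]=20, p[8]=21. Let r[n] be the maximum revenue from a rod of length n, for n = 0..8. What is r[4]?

13

   n    0    1    2    3    4    5    6    7    8
r[n]    0    3    6    9   13   17   20   23   26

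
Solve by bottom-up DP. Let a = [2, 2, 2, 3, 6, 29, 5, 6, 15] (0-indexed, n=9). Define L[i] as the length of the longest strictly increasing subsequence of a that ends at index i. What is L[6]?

   i    0    1    2    3    4    5    6    7    8
a[i]    2    2    2    3    6   29    5    6   15
L[i]    1    1    1    2    3    4    3    4    5

3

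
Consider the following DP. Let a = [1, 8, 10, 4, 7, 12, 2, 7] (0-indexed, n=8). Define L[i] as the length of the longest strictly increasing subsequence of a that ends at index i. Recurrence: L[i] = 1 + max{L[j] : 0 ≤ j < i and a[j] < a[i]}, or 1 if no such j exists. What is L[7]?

3

   i    0    1    2    3    4    5    6    7
a[i]    1    8   10    4    7   12    2    7
L[i]    1    2    3    2    3    4    2    3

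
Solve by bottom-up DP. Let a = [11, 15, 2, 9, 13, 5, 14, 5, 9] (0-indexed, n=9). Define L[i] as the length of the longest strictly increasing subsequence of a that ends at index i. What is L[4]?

   i    0    1    2    3    4    5    6    7    8
a[i]   11   15    2    9   13    5   14    5    9
L[i]    1    2    1    2    3    2    4    2    3

3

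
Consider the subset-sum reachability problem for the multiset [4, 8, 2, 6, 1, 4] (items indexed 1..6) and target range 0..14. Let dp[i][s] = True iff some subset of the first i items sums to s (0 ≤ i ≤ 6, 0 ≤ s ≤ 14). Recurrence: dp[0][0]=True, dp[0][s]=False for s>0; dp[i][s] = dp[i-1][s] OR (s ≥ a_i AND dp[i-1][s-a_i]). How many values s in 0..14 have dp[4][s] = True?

i\s   0   1   2   3   4   5   6   7   8   9  10  11  12  13  14
  0   T   F   F   F   F   F   F   F   F   F   F   F   F   F   F
  1   T   F   F   F   T   F   F   F   F   F   F   F   F   F   F
  2   T   F   F   F   T   F   F   F   T   F   F   F   T   F   F
  3   T   F   T   F   T   F   T   F   T   F   T   F   T   F   T
  4   T   F   T   F   T   F   T   F   T   F   T   F   T   F   T
  5   T   T   T   T   T   T   T   T   T   T   T   T   T   T   T
  6   T   T   T   T   T   T   T   T   T   T   T   T   T   T   T

8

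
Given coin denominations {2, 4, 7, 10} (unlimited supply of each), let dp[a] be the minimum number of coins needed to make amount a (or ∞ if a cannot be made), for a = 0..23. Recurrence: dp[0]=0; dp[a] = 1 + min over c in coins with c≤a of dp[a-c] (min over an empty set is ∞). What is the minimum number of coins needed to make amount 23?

 a  0  1  2  3  4  5  6  7  8  9 10 11 12 13 14 15 16 17 18 19 20 21 22 23
dp  0  -  1  -  1  -  2  1  2  2  1  2  2  3  2  3  3  2  3  3  2  3  3  4
(- denotes ∞ / unreachable)

4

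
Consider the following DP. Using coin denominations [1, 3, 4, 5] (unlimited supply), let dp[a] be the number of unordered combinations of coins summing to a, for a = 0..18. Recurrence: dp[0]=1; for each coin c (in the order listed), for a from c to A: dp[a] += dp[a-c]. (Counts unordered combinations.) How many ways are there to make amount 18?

40

after  coin     0     1     2     3     4     5     6     7     8     9    10    11    12    13    14    15    16    17    18
          1     1     1     1     1     1     1     1     1     1     1     1     1     1     1     1     1     1     1     1
          3     1     1     1     2     2     2     3     3     3     4     4     4     5     5     5     6     6     6     7
          4     1     1     1     2     3     3     4     5     6     7     8     9    11    12    13    15    17    18    20
          5     1     1     1     2     3     4     5     6     8    10    12    14    17    20    23    27    31    35    40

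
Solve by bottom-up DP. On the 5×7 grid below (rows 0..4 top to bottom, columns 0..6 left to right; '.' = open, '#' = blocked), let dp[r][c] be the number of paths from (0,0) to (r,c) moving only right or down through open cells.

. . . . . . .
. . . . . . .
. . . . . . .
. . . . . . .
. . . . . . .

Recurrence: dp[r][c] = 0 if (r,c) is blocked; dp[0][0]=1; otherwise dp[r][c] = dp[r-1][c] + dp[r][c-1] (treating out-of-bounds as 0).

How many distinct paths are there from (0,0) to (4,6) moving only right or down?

r\c   0   1   2   3   4   5   6
  0   1   1   1   1   1   1   1
  1   1   2   3   4   5   6   7
  2   1   3   6  10  15  21  28
  3   1   4  10  20  35  56  84
  4   1   5  15  35  70 126 210

210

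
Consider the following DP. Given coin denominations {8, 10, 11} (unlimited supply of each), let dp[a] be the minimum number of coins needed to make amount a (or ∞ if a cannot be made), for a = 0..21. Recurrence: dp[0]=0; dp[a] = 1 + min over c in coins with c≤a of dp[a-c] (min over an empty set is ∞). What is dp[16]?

2

 a  0  1  2  3  4  5  6  7  8  9 10 11 12 13 14 15 16 17 18 19 20 21
dp  0  -  -  -  -  -  -  -  1  -  1  1  -  -  -  -  2  -  2  2  2  2
(- denotes ∞ / unreachable)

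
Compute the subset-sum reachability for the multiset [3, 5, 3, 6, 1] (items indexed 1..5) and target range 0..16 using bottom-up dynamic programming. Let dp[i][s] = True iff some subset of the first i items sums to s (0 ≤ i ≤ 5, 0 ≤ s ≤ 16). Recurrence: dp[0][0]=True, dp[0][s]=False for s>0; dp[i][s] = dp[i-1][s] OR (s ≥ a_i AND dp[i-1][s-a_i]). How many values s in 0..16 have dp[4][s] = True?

9

i\s   0   1   2   3   4   5   6   7   8   9  10  11  12  13  14  15  16
  0   T   F   F   F   F   F   F   F   F   F   F   F   F   F   F   F   F
  1   T   F   F   T   F   F   F   F   F   F   F   F   F   F   F   F   F
  2   T   F   F   T   F   T   F   F   T   F   F   F   F   F   F   F   F
  3   T   F   F   T   F   T   T   F   T   F   F   T   F   F   F   F   F
  4   T   F   F   T   F   T   T   F   T   T   F   T   T   F   T   F   F
  5   T   T   F   T   T   T   T   T   T   T   T   T   T   T   T   T   F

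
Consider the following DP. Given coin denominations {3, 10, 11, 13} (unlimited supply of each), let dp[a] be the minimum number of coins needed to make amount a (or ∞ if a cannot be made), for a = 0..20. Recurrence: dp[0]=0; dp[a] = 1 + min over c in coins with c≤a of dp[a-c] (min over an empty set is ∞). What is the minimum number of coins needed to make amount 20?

 a  0  1  2  3  4  5  6  7  8  9 10 11 12 13 14 15 16 17 18 19 20
dp  0  -  -  1  -  -  2  -  -  3  1  1  4  1  2  5  2  3  6  3  2
(- denotes ∞ / unreachable)

2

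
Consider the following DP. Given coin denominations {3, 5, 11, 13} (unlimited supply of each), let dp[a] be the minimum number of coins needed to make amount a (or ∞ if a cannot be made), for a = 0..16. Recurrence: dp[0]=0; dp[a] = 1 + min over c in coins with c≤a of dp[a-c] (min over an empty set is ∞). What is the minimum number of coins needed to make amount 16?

2

 a  0  1  2  3  4  5  6  7  8  9 10 11 12 13 14 15 16
dp  0  -  -  1  -  1  2  -  2  3  2  1  4  1  2  3  2
(- denotes ∞ / unreachable)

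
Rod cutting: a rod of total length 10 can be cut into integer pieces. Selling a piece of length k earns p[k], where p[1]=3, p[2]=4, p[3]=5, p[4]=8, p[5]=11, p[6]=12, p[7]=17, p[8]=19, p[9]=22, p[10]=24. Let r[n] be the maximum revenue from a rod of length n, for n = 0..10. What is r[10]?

   n    0    1    2    3    4    5    6    7    8    9   10
r[n]    0    3    6    9   12   15   18   21   24   27   30

30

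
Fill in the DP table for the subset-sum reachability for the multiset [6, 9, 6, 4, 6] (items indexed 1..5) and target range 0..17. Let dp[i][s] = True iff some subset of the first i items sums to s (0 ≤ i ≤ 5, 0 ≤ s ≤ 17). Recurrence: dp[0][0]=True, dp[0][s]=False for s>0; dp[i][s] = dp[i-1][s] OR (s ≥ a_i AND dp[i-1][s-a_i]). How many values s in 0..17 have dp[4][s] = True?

9

i\s   0   1   2   3   4   5   6   7   8   9  10  11  12  13  14  15  16  17
  0   T   F   F   F   F   F   F   F   F   F   F   F   F   F   F   F   F   F
  1   T   F   F   F   F   F   T   F   F   F   F   F   F   F   F   F   F   F
  2   T   F   F   F   F   F   T   F   F   T   F   F   F   F   F   T   F   F
  3   T   F   F   F   F   F   T   F   F   T   F   F   T   F   F   T   F   F
  4   T   F   F   F   T   F   T   F   F   T   T   F   T   T   F   T   T   F
  5   T   F   F   F   T   F   T   F   F   T   T   F   T   T   F   T   T   F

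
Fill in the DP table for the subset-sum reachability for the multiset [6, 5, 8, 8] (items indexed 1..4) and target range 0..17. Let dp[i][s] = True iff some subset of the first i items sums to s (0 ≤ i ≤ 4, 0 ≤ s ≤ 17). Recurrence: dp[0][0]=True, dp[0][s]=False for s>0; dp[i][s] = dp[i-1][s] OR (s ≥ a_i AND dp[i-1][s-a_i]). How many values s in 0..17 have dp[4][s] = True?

i\s   0   1   2   3   4   5   6   7   8   9  10  11  12  13  14  15  16  17
  0   T   F   F   F   F   F   F   F   F   F   F   F   F   F   F   F   F   F
  1   T   F   F   F   F   F   T   F   F   F   F   F   F   F   F   F   F   F
  2   T   F   F   F   F   T   T   F   F   F   F   T   F   F   F   F   F   F
  3   T   F   F   F   F   T   T   F   T   F   F   T   F   T   T   F   F   F
  4   T   F   F   F   F   T   T   F   T   F   F   T   F   T   T   F   T   F

8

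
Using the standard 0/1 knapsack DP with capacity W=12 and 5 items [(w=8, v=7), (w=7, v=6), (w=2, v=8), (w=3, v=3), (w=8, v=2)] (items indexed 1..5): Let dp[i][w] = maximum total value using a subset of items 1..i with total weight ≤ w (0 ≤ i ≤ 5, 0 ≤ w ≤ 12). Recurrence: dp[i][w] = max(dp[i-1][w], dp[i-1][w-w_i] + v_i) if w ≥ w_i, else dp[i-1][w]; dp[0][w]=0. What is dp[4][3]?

8

i\w   0   1   2   3   4   5   6   7   8   9  10  11  12
  0   0   0   0   0   0   0   0   0   0   0   0   0   0
  1   0   0   0   0   0   0   0   0   7   7   7   7   7
  2   0   0   0   0   0   0   0   6   7   7   7   7   7
  3   0   0   8   8   8   8   8   8   8  14  15  15  15
  4   0   0   8   8   8  11  11  11  11  14  15  15  17
  5   0   0   8   8   8  11  11  11  11  14  15  15  17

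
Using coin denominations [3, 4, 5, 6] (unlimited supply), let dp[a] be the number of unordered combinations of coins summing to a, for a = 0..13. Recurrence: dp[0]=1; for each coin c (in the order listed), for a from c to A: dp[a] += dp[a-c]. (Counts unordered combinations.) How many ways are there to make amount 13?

4

after  coin     0     1     2     3     4     5     6     7     8     9    10    11    12    13
          3     1     0     0     1     0     0     1     0     0     1     0     0     1     0
          4     1     0     0     1     1     0     1     1     1     1     1     1     2     1
          5     1     0     0     1     1     1     1     1     2     2     2     2     3     3
          6     1     0     0     1     1     1     2     1     2     3     3     3     5     4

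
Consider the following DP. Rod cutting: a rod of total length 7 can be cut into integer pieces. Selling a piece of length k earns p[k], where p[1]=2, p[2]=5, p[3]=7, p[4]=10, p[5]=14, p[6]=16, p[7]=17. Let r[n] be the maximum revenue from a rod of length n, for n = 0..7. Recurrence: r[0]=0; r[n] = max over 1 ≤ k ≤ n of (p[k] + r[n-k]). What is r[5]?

14

   n    0    1    2    3    4    5    6    7
r[n]    0    2    5    7   10   14   16   19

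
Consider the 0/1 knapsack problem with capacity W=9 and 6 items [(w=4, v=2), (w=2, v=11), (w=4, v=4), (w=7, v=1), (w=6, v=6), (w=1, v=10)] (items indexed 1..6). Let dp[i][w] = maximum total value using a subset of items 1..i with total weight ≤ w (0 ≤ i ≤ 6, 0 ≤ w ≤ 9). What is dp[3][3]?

11

i\w   0   1   2   3   4   5   6   7   8   9
  0   0   0   0   0   0   0   0   0   0   0
  1   0   0   0   0   2   2   2   2   2   2
  2   0   0  11  11  11  11  13  13  13  13
  3   0   0  11  11  11  11  15  15  15  15
  4   0   0  11  11  11  11  15  15  15  15
  5   0   0  11  11  11  11  15  15  17  17
  6   0  10  11  21  21  21  21  25  25  27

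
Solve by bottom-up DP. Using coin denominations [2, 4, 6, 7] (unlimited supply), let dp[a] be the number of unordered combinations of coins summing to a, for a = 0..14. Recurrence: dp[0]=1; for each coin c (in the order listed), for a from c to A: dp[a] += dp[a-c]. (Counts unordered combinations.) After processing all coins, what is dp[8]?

after  coin     0     1     2     3     4     5     6     7     8     9    10    11    12    13    14
          2     1     0     1     0     1     0     1     0     1     0     1     0     1     0     1
          4     1     0     1     0     2     0     2     0     3     0     3     0     4     0     4
          6     1     0     1     0     2     0     3     0     4     0     5     0     7     0     8
          7     1     0     1     0     2     0     3     1     4     1     5     2     7     3     9

4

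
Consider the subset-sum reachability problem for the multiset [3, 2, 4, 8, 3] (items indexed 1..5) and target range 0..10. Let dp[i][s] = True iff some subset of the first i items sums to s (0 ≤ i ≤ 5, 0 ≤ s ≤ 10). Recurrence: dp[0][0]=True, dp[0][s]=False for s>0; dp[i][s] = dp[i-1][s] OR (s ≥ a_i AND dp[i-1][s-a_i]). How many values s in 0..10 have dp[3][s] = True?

8

i\s   0   1   2   3   4   5   6   7   8   9  10
  0   T   F   F   F   F   F   F   F   F   F   F
  1   T   F   F   T   F   F   F   F   F   F   F
  2   T   F   T   T   F   T   F   F   F   F   F
  3   T   F   T   T   T   T   T   T   F   T   F
  4   T   F   T   T   T   T   T   T   T   T   T
  5   T   F   T   T   T   T   T   T   T   T   T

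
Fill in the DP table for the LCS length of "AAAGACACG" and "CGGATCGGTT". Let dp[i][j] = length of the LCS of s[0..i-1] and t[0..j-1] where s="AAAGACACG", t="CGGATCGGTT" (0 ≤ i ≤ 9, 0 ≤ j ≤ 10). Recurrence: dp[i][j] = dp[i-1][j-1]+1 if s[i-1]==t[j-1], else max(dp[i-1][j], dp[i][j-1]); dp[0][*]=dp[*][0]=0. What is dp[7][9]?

   ''  C  G  G  A  T  C  G  G  T  T
''  0  0  0  0  0  0  0  0  0  0  0
 A  0  0  0  0  1  1  1  1  1  1  1
 A  0  0  0  0  1  1  1  1  1  1  1
 A  0  0  0  0  1  1  1  1  1  1  1
 G  0  0  1  1  1  1  1  2  2  2  2
 A  0  0  1  1  2  2  2  2  2  2  2
 C  0  1  1  1  2  2  3  3  3  3  3
 A  0  1  1  1  2  2  3  3  3  3  3
 C  0  1  1  1  2  2  3  3  3  3  3
 G  0  1  2  2  2  2  3  4  4  4  4

3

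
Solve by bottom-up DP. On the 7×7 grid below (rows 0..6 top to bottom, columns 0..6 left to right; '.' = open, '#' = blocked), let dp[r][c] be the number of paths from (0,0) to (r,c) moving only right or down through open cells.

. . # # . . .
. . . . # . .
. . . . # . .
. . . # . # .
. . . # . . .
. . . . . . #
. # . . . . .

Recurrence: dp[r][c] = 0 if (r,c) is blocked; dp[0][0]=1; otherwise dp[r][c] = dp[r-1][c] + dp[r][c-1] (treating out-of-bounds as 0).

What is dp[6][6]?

r\c   0   1   2   3   4   5   6
  0   1   1   0   0   0   0   0
  1   1   2   2   2   0   0   0
  2   1   3   5   7   0   0   0
  3   1   4   9   0   0   0   0
  4   1   5  14   0   0   0   0
  5   1   6  20  20  20  20   0
  6   1   0  20  40  60  80  80

80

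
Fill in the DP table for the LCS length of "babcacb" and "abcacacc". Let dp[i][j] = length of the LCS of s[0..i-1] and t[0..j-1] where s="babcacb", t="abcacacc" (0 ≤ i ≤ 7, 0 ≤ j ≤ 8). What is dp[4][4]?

3

   ''  a  b  c  a  c  a  c  c
''  0  0  0  0  0  0  0  0  0
 b  0  0  1  1  1  1  1  1  1
 a  0  1  1  1  2  2  2  2  2
 b  0  1  2  2  2  2  2  2  2
 c  0  1  2  3  3  3  3  3  3
 a  0  1  2  3  4  4  4  4  4
 c  0  1  2  3  4  5  5  5  5
 b  0  1  2  3  4  5  5  5  5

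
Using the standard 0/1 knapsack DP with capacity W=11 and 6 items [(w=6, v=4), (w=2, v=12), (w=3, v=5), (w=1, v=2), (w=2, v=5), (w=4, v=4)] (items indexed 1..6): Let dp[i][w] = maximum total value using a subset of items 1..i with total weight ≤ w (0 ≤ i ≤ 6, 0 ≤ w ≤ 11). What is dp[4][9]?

19

i\w   0   1   2   3   4   5   6   7   8   9  10  11
  0   0   0   0   0   0   0   0   0   0   0   0   0
  1   0   0   0   0   0   0   4   4   4   4   4   4
  2   0   0  12  12  12  12  12  12  16  16  16  16
  3   0   0  12  12  12  17  17  17  17  17  17  21
  4   0   2  12  14  14  17  19  19  19  19  19  21
  5   0   2  12  14  17  19  19  22  24  24  24  24
  6   0   2  12  14  17  19  19  22  24  24  24  26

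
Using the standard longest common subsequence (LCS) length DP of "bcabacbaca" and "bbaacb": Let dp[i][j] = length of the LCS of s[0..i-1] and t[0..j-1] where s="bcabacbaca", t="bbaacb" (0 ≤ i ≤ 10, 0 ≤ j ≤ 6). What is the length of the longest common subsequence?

   ''  b  b  a  a  c  b
''  0  0  0  0  0  0  0
 b  0  1  1  1  1  1  1
 c  0  1  1  1  1  2  2
 a  0  1  1  2  2  2  2
 b  0  1  2  2  2  2  3
 a  0  1  2  3  3  3  3
 c  0  1  2  3  3  4  4
 b  0  1  2  3  3  4  5
 a  0  1  2  3  4  4  5
 c  0  1  2  3  4  5  5
 a  0  1  2  3  4  5  5

5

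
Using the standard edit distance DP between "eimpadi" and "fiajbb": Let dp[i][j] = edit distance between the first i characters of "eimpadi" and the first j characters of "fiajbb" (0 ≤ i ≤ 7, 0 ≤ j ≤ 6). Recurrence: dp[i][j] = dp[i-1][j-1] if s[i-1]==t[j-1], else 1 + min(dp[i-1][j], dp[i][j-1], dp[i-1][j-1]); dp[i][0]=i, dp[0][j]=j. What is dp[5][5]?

   ''  f  i  a  j  b  b
''  0  1  2  3  4  5  6
 e  1  1  2  3  4  5  6
 i  2  2  1  2  3  4  5
 m  3  3  2  2  3  4  5
 p  4  4  3  3  3  4  5
 a  5  5  4  3  4  4  5
 d  6  6  5  4  4  5  5
 i  7  7  6  5  5  5  6

4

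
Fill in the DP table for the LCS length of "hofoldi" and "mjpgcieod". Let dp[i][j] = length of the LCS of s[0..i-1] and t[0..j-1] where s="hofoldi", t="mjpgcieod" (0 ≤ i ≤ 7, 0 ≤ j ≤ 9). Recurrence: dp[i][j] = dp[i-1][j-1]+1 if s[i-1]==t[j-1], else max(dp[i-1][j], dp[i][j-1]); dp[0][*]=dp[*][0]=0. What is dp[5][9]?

1

   ''  m  j  p  g  c  i  e  o  d
''  0  0  0  0  0  0  0  0  0  0
 h  0  0  0  0  0  0  0  0  0  0
 o  0  0  0  0  0  0  0  0  1  1
 f  0  0  0  0  0  0  0  0  1  1
 o  0  0  0  0  0  0  0  0  1  1
 l  0  0  0  0  0  0  0  0  1  1
 d  0  0  0  0  0  0  0  0  1  2
 i  0  0  0  0  0  0  1  1  1  2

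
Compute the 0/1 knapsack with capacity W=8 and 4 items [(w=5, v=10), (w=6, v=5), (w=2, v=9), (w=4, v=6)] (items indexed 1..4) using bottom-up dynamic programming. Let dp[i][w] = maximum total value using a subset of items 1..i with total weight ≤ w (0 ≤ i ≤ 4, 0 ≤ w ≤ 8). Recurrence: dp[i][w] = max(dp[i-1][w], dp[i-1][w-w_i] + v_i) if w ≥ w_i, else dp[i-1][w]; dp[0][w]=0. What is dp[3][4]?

i\w   0   1   2   3   4   5   6   7   8
  0   0   0   0   0   0   0   0   0   0
  1   0   0   0   0   0  10  10  10  10
  2   0   0   0   0   0  10  10  10  10
  3   0   0   9   9   9  10  10  19  19
  4   0   0   9   9   9  10  15  19  19

9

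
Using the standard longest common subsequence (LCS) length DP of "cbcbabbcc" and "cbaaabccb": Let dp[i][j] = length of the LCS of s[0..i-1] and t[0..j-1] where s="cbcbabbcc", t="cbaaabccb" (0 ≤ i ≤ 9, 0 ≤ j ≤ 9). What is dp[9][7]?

5

   ''  c  b  a  a  a  b  c  c  b
''  0  0  0  0  0  0  0  0  0  0
 c  0  1  1  1  1  1  1  1  1  1
 b  0  1  2  2  2  2  2  2  2  2
 c  0  1  2  2  2  2  2  3  3  3
 b  0  1  2  2  2  2  3  3  3  4
 a  0  1  2  3  3  3  3  3  3  4
 b  0  1  2  3  3  3  4  4  4  4
 b  0  1  2  3  3  3  4  4  4  5
 c  0  1  2  3  3  3  4  5  5  5
 c  0  1  2  3  3  3  4  5  6  6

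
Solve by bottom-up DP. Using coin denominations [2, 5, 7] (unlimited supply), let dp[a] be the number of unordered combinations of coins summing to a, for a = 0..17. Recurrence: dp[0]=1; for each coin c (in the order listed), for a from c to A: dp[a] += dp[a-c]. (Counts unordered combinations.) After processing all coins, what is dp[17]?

after  coin     0     1     2     3     4     5     6     7     8     9    10    11    12    13    14    15    16    17
          2     1     0     1     0     1     0     1     0     1     0     1     0     1     0     1     0     1     0
          5     1     0     1     0     1     1     1     1     1     1     2     1     2     1     2     2     2     2
          7     1     0     1     0     1     1     1     2     1     2     2     2     3     2     4     3     4     4

4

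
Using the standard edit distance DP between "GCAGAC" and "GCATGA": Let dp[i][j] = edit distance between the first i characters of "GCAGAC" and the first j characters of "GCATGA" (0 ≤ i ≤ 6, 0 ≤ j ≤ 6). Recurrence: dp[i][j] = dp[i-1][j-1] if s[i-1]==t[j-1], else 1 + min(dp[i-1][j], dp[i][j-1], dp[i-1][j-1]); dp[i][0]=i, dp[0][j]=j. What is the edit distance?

2

   ''  G  C  A  T  G  A
''  0  1  2  3  4  5  6
 G  1  0  1  2  3  4  5
 C  2  1  0  1  2  3  4
 A  3  2  1  0  1  2  3
 G  4  3  2  1  1  1  2
 A  5  4  3  2  2  2  1
 C  6  5  4  3  3  3  2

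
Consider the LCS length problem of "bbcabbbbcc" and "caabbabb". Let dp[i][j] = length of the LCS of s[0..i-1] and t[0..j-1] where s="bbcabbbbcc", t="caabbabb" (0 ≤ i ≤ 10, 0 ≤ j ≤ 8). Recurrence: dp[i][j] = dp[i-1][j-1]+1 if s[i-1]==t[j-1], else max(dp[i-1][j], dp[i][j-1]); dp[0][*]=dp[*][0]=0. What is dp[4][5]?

   ''  c  a  a  b  b  a  b  b
''  0  0  0  0  0  0  0  0  0
 b  0  0  0  0  1  1  1  1  1
 b  0  0  0  0  1  2  2  2  2
 c  0  1  1  1  1  2  2  2  2
 a  0  1  2  2  2  2  3  3  3
 b  0  1  2  2  3  3  3  4  4
 b  0  1  2  2  3  4  4  4  5
 b  0  1  2  2  3  4  4  5  5
 b  0  1  2  2  3  4  4  5  6
 c  0  1  2  2  3  4  4  5  6
 c  0  1  2  2  3  4  4  5  6

2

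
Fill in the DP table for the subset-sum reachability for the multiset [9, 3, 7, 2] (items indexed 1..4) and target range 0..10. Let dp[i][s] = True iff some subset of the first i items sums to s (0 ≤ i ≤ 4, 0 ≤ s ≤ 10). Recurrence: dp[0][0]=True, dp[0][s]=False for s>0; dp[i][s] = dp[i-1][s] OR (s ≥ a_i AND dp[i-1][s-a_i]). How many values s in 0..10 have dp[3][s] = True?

5

i\s   0   1   2   3   4   5   6   7   8   9  10
  0   T   F   F   F   F   F   F   F   F   F   F
  1   T   F   F   F   F   F   F   F   F   T   F
  2   T   F   F   T   F   F   F   F   F   T   F
  3   T   F   F   T   F   F   F   T   F   T   T
  4   T   F   T   T   F   T   F   T   F   T   T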